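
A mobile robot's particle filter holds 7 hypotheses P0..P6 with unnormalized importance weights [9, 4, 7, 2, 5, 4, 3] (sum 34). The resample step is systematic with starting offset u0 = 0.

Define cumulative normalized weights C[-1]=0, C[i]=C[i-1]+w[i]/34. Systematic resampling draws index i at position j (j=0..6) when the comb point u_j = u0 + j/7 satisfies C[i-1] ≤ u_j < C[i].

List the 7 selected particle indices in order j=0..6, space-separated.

C = [9/34, 13/34, 10/17, 11/17, 27/34, 31/34, 1]
j=0: u_0=0 ∈ [0, 9/34) → index 0
j=1: u_1=1/7 ∈ [0, 9/34) → index 0
j=2: u_2=2/7 ∈ [9/34, 13/34) → index 1
j=3: u_3=3/7 ∈ [13/34, 10/17) → index 2
j=4: u_4=4/7 ∈ [13/34, 10/17) → index 2
j=5: u_5=5/7 ∈ [11/17, 27/34) → index 4
j=6: u_6=6/7 ∈ [27/34, 31/34) → index 5

0 0 1 2 2 4 5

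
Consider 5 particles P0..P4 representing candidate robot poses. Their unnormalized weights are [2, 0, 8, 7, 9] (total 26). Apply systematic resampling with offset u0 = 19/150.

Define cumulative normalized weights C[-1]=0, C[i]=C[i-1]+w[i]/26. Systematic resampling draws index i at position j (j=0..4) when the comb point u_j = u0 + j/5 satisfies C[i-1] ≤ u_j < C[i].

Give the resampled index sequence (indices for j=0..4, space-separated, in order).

C = [1/13, 1/13, 5/13, 17/26, 1]
j=0: u_0=19/150 ∈ [1/13, 5/13) → index 2
j=1: u_1=49/150 ∈ [1/13, 5/13) → index 2
j=2: u_2=79/150 ∈ [5/13, 17/26) → index 3
j=3: u_3=109/150 ∈ [17/26, 1) → index 4
j=4: u_4=139/150 ∈ [17/26, 1) → index 4

2 2 3 4 4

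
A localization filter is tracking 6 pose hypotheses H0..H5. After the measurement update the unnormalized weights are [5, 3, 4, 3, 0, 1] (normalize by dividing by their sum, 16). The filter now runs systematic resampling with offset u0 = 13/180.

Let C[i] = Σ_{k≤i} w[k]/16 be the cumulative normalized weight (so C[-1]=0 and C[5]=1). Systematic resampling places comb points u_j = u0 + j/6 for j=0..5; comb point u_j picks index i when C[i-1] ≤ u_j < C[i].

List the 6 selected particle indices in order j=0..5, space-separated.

0 0 1 2 2 3

C = [5/16, 1/2, 3/4, 15/16, 15/16, 1]
j=0: u_0=13/180 ∈ [0, 5/16) → index 0
j=1: u_1=43/180 ∈ [0, 5/16) → index 0
j=2: u_2=73/180 ∈ [5/16, 1/2) → index 1
j=3: u_3=103/180 ∈ [1/2, 3/4) → index 2
j=4: u_4=133/180 ∈ [1/2, 3/4) → index 2
j=5: u_5=163/180 ∈ [3/4, 15/16) → index 3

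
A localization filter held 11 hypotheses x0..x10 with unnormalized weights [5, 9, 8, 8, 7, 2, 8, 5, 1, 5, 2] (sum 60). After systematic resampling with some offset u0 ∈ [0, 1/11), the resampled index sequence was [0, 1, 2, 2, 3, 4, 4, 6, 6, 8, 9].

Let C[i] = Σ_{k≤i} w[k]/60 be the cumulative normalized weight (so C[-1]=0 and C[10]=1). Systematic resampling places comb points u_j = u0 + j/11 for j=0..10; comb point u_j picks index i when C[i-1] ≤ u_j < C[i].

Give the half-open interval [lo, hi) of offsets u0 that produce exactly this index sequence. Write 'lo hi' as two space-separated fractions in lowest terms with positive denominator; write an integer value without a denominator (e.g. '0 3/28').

C = [1/12, 7/30, 11/30, 1/2, 37/60, 13/20, 47/60, 13/15, 53/60, 29/30, 1]
j=0 picked index 0: u0 ∈ [0, 1/12)
j=1 picked index 1: u0 ∈ [-1/132, 47/330)
j=2 picked index 2: u0 ∈ [17/330, 61/330)
j=3 picked index 2: u0 ∈ [-13/330, 31/330)
j=4 picked index 3: u0 ∈ [1/330, 3/22)
j=5 picked index 4: u0 ∈ [1/22, 107/660)
j=6 picked index 4: u0 ∈ [-1/22, 47/660)
j=7 picked index 6: u0 ∈ [3/220, 97/660)
j=8 picked index 6: u0 ∈ [-17/220, 37/660)
j=9 picked index 8: u0 ∈ [8/165, 43/660)
j=10 picked index 9: u0 ∈ [-17/660, 19/330)
intersection: [17/330, 37/660)

17/330 37/660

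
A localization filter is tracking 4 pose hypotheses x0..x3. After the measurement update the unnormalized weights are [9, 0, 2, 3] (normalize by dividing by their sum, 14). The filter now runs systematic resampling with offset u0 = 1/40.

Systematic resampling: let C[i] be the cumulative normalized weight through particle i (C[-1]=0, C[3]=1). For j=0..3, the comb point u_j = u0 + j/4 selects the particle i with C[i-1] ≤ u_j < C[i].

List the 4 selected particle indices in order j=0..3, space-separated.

0 0 0 2

C = [9/14, 9/14, 11/14, 1]
j=0: u_0=1/40 ∈ [0, 9/14) → index 0
j=1: u_1=11/40 ∈ [0, 9/14) → index 0
j=2: u_2=21/40 ∈ [0, 9/14) → index 0
j=3: u_3=31/40 ∈ [9/14, 11/14) → index 2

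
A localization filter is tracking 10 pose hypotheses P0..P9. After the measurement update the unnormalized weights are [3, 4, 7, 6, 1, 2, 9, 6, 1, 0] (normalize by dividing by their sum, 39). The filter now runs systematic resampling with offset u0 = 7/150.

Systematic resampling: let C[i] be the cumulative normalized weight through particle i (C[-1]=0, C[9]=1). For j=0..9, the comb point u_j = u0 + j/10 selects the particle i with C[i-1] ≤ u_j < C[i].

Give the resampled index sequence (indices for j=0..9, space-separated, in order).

C = [1/13, 7/39, 14/39, 20/39, 7/13, 23/39, 32/39, 38/39, 1, 1]
j=0: u_0=7/150 ∈ [0, 1/13) → index 0
j=1: u_1=11/75 ∈ [1/13, 7/39) → index 1
j=2: u_2=37/150 ∈ [7/39, 14/39) → index 2
j=3: u_3=26/75 ∈ [7/39, 14/39) → index 2
j=4: u_4=67/150 ∈ [14/39, 20/39) → index 3
j=5: u_5=41/75 ∈ [7/13, 23/39) → index 5
j=6: u_6=97/150 ∈ [23/39, 32/39) → index 6
j=7: u_7=56/75 ∈ [23/39, 32/39) → index 6
j=8: u_8=127/150 ∈ [32/39, 38/39) → index 7
j=9: u_9=71/75 ∈ [32/39, 38/39) → index 7

0 1 2 2 3 5 6 6 7 7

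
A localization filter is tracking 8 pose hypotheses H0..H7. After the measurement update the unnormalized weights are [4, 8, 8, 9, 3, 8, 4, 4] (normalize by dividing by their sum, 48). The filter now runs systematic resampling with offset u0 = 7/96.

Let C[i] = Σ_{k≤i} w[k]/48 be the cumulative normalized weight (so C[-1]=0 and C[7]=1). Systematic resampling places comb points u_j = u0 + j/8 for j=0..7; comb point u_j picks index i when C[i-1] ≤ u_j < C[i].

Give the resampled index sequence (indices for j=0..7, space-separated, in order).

C = [1/12, 1/4, 5/12, 29/48, 2/3, 5/6, 11/12, 1]
j=0: u_0=7/96 ∈ [0, 1/12) → index 0
j=1: u_1=19/96 ∈ [1/12, 1/4) → index 1
j=2: u_2=31/96 ∈ [1/4, 5/12) → index 2
j=3: u_3=43/96 ∈ [5/12, 29/48) → index 3
j=4: u_4=55/96 ∈ [5/12, 29/48) → index 3
j=5: u_5=67/96 ∈ [2/3, 5/6) → index 5
j=6: u_6=79/96 ∈ [2/3, 5/6) → index 5
j=7: u_7=91/96 ∈ [11/12, 1) → index 7

0 1 2 3 3 5 5 7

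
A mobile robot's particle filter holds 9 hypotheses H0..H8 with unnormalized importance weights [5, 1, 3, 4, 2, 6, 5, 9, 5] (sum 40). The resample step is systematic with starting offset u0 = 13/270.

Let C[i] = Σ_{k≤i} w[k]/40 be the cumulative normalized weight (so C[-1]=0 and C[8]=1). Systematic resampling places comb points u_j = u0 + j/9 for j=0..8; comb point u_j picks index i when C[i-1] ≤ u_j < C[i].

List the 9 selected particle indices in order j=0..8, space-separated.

C = [1/8, 3/20, 9/40, 13/40, 3/8, 21/40, 13/20, 7/8, 1]
j=0: u_0=13/270 ∈ [0, 1/8) → index 0
j=1: u_1=43/270 ∈ [3/20, 9/40) → index 2
j=2: u_2=73/270 ∈ [9/40, 13/40) → index 3
j=3: u_3=103/270 ∈ [3/8, 21/40) → index 5
j=4: u_4=133/270 ∈ [3/8, 21/40) → index 5
j=5: u_5=163/270 ∈ [21/40, 13/20) → index 6
j=6: u_6=193/270 ∈ [13/20, 7/8) → index 7
j=7: u_7=223/270 ∈ [13/20, 7/8) → index 7
j=8: u_8=253/270 ∈ [7/8, 1) → index 8

0 2 3 5 5 6 7 7 8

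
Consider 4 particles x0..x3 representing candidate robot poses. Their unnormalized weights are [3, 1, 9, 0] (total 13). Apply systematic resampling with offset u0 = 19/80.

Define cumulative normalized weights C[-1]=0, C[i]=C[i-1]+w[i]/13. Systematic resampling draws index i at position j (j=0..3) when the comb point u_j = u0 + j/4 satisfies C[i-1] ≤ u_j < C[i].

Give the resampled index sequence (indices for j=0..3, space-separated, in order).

1 2 2 2

C = [3/13, 4/13, 1, 1]
j=0: u_0=19/80 ∈ [3/13, 4/13) → index 1
j=1: u_1=39/80 ∈ [4/13, 1) → index 2
j=2: u_2=59/80 ∈ [4/13, 1) → index 2
j=3: u_3=79/80 ∈ [4/13, 1) → index 2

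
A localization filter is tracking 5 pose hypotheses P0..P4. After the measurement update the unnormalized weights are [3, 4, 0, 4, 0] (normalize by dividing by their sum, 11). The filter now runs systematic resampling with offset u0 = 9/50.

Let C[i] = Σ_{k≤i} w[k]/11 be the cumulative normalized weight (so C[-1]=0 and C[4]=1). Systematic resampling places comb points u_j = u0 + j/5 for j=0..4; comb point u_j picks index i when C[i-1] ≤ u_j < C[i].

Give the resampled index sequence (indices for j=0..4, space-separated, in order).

0 1 1 3 3

C = [3/11, 7/11, 7/11, 1, 1]
j=0: u_0=9/50 ∈ [0, 3/11) → index 0
j=1: u_1=19/50 ∈ [3/11, 7/11) → index 1
j=2: u_2=29/50 ∈ [3/11, 7/11) → index 1
j=3: u_3=39/50 ∈ [7/11, 1) → index 3
j=4: u_4=49/50 ∈ [7/11, 1) → index 3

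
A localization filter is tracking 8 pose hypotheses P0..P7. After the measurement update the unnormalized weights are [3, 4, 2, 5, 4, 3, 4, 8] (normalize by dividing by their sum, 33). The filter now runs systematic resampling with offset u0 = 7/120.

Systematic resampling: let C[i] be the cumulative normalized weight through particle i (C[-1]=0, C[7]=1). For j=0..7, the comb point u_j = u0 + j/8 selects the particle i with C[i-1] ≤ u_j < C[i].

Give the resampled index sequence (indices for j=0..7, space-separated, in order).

0 1 3 4 5 6 7 7

C = [1/11, 7/33, 3/11, 14/33, 6/11, 7/11, 25/33, 1]
j=0: u_0=7/120 ∈ [0, 1/11) → index 0
j=1: u_1=11/60 ∈ [1/11, 7/33) → index 1
j=2: u_2=37/120 ∈ [3/11, 14/33) → index 3
j=3: u_3=13/30 ∈ [14/33, 6/11) → index 4
j=4: u_4=67/120 ∈ [6/11, 7/11) → index 5
j=5: u_5=41/60 ∈ [7/11, 25/33) → index 6
j=6: u_6=97/120 ∈ [25/33, 1) → index 7
j=7: u_7=14/15 ∈ [25/33, 1) → index 7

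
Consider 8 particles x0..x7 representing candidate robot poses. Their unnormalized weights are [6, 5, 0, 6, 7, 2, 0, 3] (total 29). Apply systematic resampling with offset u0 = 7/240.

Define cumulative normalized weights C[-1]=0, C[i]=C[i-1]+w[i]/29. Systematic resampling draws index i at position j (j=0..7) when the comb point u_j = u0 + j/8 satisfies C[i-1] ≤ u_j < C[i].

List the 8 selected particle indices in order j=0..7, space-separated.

C = [6/29, 11/29, 11/29, 17/29, 24/29, 26/29, 26/29, 1]
j=0: u_0=7/240 ∈ [0, 6/29) → index 0
j=1: u_1=37/240 ∈ [0, 6/29) → index 0
j=2: u_2=67/240 ∈ [6/29, 11/29) → index 1
j=3: u_3=97/240 ∈ [11/29, 17/29) → index 3
j=4: u_4=127/240 ∈ [11/29, 17/29) → index 3
j=5: u_5=157/240 ∈ [17/29, 24/29) → index 4
j=6: u_6=187/240 ∈ [17/29, 24/29) → index 4
j=7: u_7=217/240 ∈ [26/29, 1) → index 7

0 0 1 3 3 4 4 7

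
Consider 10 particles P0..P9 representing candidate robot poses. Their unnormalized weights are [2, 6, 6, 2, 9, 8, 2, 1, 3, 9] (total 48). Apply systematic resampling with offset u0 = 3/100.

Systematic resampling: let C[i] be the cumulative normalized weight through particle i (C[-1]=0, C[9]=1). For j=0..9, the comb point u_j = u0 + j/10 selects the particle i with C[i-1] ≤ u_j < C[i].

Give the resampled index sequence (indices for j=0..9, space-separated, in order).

0 1 2 3 4 5 5 7 9 9

C = [1/24, 1/6, 7/24, 1/3, 25/48, 11/16, 35/48, 3/4, 13/16, 1]
j=0: u_0=3/100 ∈ [0, 1/24) → index 0
j=1: u_1=13/100 ∈ [1/24, 1/6) → index 1
j=2: u_2=23/100 ∈ [1/6, 7/24) → index 2
j=3: u_3=33/100 ∈ [7/24, 1/3) → index 3
j=4: u_4=43/100 ∈ [1/3, 25/48) → index 4
j=5: u_5=53/100 ∈ [25/48, 11/16) → index 5
j=6: u_6=63/100 ∈ [25/48, 11/16) → index 5
j=7: u_7=73/100 ∈ [35/48, 3/4) → index 7
j=8: u_8=83/100 ∈ [13/16, 1) → index 9
j=9: u_9=93/100 ∈ [13/16, 1) → index 9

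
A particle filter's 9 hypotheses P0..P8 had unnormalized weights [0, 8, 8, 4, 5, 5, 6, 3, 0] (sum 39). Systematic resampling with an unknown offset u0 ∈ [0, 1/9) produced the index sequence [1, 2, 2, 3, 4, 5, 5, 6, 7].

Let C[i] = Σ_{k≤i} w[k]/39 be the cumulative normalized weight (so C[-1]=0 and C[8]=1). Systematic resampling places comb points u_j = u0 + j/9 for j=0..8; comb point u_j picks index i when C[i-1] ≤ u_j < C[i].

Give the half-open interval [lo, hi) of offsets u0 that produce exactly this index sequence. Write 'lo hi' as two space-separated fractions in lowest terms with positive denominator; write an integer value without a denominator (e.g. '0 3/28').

C = [0, 8/39, 16/39, 20/39, 25/39, 10/13, 12/13, 1, 1]
j=0 picked index 1: u0 ∈ [0, 8/39)
j=1 picked index 2: u0 ∈ [11/117, 35/117)
j=2 picked index 2: u0 ∈ [-2/117, 22/117)
j=3 picked index 3: u0 ∈ [1/13, 7/39)
j=4 picked index 4: u0 ∈ [8/117, 23/117)
j=5 picked index 5: u0 ∈ [10/117, 25/117)
j=6 picked index 5: u0 ∈ [-1/39, 4/39)
j=7 picked index 6: u0 ∈ [-1/117, 17/117)
j=8 picked index 7: u0 ∈ [4/117, 1/9)
intersection: [11/117, 4/39)

11/117 4/39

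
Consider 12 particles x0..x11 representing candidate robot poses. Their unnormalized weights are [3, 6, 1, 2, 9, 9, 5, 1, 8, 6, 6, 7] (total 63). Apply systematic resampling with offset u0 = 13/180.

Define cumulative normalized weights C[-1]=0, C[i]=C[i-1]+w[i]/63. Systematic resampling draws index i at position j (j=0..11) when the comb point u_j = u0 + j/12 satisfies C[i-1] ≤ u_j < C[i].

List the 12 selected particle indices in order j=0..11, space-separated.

C = [1/21, 1/7, 10/63, 4/21, 1/3, 10/21, 5/9, 4/7, 44/63, 50/63, 8/9, 1]
j=0: u_0=13/180 ∈ [1/21, 1/7) → index 1
j=1: u_1=7/45 ∈ [1/7, 10/63) → index 2
j=2: u_2=43/180 ∈ [4/21, 1/3) → index 4
j=3: u_3=29/90 ∈ [4/21, 1/3) → index 4
j=4: u_4=73/180 ∈ [1/3, 10/21) → index 5
j=5: u_5=22/45 ∈ [10/21, 5/9) → index 6
j=6: u_6=103/180 ∈ [4/7, 44/63) → index 8
j=7: u_7=59/90 ∈ [4/7, 44/63) → index 8
j=8: u_8=133/180 ∈ [44/63, 50/63) → index 9
j=9: u_9=37/45 ∈ [50/63, 8/9) → index 10
j=10: u_10=163/180 ∈ [8/9, 1) → index 11
j=11: u_11=89/90 ∈ [8/9, 1) → index 11

1 2 4 4 5 6 8 8 9 10 11 11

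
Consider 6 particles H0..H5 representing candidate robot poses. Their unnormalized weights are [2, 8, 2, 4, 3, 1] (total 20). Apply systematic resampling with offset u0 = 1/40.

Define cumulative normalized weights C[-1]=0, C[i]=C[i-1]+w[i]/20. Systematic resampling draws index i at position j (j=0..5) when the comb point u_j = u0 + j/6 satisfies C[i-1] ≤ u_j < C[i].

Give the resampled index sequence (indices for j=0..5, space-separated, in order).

C = [1/10, 1/2, 3/5, 4/5, 19/20, 1]
j=0: u_0=1/40 ∈ [0, 1/10) → index 0
j=1: u_1=23/120 ∈ [1/10, 1/2) → index 1
j=2: u_2=43/120 ∈ [1/10, 1/2) → index 1
j=3: u_3=21/40 ∈ [1/2, 3/5) → index 2
j=4: u_4=83/120 ∈ [3/5, 4/5) → index 3
j=5: u_5=103/120 ∈ [4/5, 19/20) → index 4

0 1 1 2 3 4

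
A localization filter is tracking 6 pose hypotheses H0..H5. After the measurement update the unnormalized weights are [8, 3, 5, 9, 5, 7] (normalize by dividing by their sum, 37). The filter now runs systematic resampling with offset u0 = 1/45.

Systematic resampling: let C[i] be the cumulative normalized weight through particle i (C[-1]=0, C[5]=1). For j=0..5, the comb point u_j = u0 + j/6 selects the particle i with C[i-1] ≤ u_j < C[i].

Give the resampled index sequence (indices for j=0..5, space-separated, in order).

C = [8/37, 11/37, 16/37, 25/37, 30/37, 1]
j=0: u_0=1/45 ∈ [0, 8/37) → index 0
j=1: u_1=17/90 ∈ [0, 8/37) → index 0
j=2: u_2=16/45 ∈ [11/37, 16/37) → index 2
j=3: u_3=47/90 ∈ [16/37, 25/37) → index 3
j=4: u_4=31/45 ∈ [25/37, 30/37) → index 4
j=5: u_5=77/90 ∈ [30/37, 1) → index 5

0 0 2 3 4 5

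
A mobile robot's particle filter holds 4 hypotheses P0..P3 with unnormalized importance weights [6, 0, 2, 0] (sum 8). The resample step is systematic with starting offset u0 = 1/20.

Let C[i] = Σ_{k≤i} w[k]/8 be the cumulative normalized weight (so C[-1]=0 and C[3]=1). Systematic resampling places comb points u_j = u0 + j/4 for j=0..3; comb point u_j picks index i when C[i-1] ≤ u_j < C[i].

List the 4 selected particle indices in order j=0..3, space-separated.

0 0 0 2

C = [3/4, 3/4, 1, 1]
j=0: u_0=1/20 ∈ [0, 3/4) → index 0
j=1: u_1=3/10 ∈ [0, 3/4) → index 0
j=2: u_2=11/20 ∈ [0, 3/4) → index 0
j=3: u_3=4/5 ∈ [3/4, 1) → index 2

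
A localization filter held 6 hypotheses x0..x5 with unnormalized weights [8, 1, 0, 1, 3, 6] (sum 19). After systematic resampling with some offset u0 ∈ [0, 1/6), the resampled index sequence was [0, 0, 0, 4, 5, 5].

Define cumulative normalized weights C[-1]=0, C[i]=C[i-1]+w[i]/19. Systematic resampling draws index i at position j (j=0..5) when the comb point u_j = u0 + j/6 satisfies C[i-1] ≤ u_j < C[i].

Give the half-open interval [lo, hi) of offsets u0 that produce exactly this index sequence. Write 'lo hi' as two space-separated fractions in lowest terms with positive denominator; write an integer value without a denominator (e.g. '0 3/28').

C = [8/19, 9/19, 9/19, 10/19, 13/19, 1]
j=0 picked index 0: u0 ∈ [0, 8/19)
j=1 picked index 0: u0 ∈ [-1/6, 29/114)
j=2 picked index 0: u0 ∈ [-1/3, 5/57)
j=3 picked index 4: u0 ∈ [1/38, 7/38)
j=4 picked index 5: u0 ∈ [1/57, 1/3)
j=5 picked index 5: u0 ∈ [-17/114, 1/6)
intersection: [1/38, 5/57)

1/38 5/57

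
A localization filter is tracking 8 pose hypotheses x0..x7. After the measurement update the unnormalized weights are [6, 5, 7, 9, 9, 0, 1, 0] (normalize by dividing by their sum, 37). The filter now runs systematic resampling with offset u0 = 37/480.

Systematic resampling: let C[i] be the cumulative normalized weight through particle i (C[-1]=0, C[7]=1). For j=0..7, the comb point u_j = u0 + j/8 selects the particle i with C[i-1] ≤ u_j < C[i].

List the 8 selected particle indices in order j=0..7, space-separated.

0 1 2 2 3 3 4 4

C = [6/37, 11/37, 18/37, 27/37, 36/37, 36/37, 1, 1]
j=0: u_0=37/480 ∈ [0, 6/37) → index 0
j=1: u_1=97/480 ∈ [6/37, 11/37) → index 1
j=2: u_2=157/480 ∈ [11/37, 18/37) → index 2
j=3: u_3=217/480 ∈ [11/37, 18/37) → index 2
j=4: u_4=277/480 ∈ [18/37, 27/37) → index 3
j=5: u_5=337/480 ∈ [18/37, 27/37) → index 3
j=6: u_6=397/480 ∈ [27/37, 36/37) → index 4
j=7: u_7=457/480 ∈ [27/37, 36/37) → index 4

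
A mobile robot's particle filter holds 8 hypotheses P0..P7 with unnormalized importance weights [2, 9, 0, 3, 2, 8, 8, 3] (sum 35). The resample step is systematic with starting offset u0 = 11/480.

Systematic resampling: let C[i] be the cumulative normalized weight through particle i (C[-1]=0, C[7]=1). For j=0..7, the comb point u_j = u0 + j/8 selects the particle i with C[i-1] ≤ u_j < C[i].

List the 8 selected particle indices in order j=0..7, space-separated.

C = [2/35, 11/35, 11/35, 2/5, 16/35, 24/35, 32/35, 1]
j=0: u_0=11/480 ∈ [0, 2/35) → index 0
j=1: u_1=71/480 ∈ [2/35, 11/35) → index 1
j=2: u_2=131/480 ∈ [2/35, 11/35) → index 1
j=3: u_3=191/480 ∈ [11/35, 2/5) → index 3
j=4: u_4=251/480 ∈ [16/35, 24/35) → index 5
j=5: u_5=311/480 ∈ [16/35, 24/35) → index 5
j=6: u_6=371/480 ∈ [24/35, 32/35) → index 6
j=7: u_7=431/480 ∈ [24/35, 32/35) → index 6

0 1 1 3 5 5 6 6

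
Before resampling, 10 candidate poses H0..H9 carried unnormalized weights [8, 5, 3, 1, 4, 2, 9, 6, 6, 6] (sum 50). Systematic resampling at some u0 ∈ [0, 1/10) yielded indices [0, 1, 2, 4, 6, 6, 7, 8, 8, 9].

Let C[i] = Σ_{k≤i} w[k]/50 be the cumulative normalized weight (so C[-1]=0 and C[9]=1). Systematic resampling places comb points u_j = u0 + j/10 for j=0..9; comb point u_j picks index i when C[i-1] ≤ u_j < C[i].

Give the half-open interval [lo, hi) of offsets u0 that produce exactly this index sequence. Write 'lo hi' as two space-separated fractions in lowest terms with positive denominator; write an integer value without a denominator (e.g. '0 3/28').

3/50 2/25

C = [4/25, 13/50, 8/25, 17/50, 21/50, 23/50, 16/25, 19/25, 22/25, 1]
j=0 picked index 0: u0 ∈ [0, 4/25)
j=1 picked index 1: u0 ∈ [3/50, 4/25)
j=2 picked index 2: u0 ∈ [3/50, 3/25)
j=3 picked index 4: u0 ∈ [1/25, 3/25)
j=4 picked index 6: u0 ∈ [3/50, 6/25)
j=5 picked index 6: u0 ∈ [-1/25, 7/50)
j=6 picked index 7: u0 ∈ [1/25, 4/25)
j=7 picked index 8: u0 ∈ [3/50, 9/50)
j=8 picked index 8: u0 ∈ [-1/25, 2/25)
j=9 picked index 9: u0 ∈ [-1/50, 1/10)
intersection: [3/50, 2/25)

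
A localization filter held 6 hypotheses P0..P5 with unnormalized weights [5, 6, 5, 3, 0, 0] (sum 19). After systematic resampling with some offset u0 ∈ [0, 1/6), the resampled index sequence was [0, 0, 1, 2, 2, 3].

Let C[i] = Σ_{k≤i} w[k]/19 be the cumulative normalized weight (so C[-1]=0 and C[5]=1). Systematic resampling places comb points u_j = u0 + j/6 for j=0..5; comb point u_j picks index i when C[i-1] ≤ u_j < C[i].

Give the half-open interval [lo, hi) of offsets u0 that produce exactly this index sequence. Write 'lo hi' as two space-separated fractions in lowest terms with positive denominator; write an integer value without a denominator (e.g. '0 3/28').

C = [5/19, 11/19, 16/19, 1, 1, 1]
j=0 picked index 0: u0 ∈ [0, 5/19)
j=1 picked index 0: u0 ∈ [-1/6, 11/114)
j=2 picked index 1: u0 ∈ [-4/57, 14/57)
j=3 picked index 2: u0 ∈ [3/38, 13/38)
j=4 picked index 2: u0 ∈ [-5/57, 10/57)
j=5 picked index 3: u0 ∈ [1/114, 1/6)
intersection: [3/38, 11/114)

3/38 11/114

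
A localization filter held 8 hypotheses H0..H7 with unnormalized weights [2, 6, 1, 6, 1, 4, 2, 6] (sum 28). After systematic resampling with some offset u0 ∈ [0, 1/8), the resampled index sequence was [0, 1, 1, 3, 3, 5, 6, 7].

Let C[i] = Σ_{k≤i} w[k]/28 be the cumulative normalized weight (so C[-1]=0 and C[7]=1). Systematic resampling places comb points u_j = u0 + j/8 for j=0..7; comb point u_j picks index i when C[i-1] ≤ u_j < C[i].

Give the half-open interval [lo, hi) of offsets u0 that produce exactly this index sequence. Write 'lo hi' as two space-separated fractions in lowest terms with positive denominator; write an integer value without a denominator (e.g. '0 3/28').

0 1/28

C = [1/14, 2/7, 9/28, 15/28, 4/7, 5/7, 11/14, 1]
j=0 picked index 0: u0 ∈ [0, 1/14)
j=1 picked index 1: u0 ∈ [-3/56, 9/56)
j=2 picked index 1: u0 ∈ [-5/28, 1/28)
j=3 picked index 3: u0 ∈ [-3/56, 9/56)
j=4 picked index 3: u0 ∈ [-5/28, 1/28)
j=5 picked index 5: u0 ∈ [-3/56, 5/56)
j=6 picked index 6: u0 ∈ [-1/28, 1/28)
j=7 picked index 7: u0 ∈ [-5/56, 1/8)
intersection: [0, 1/28)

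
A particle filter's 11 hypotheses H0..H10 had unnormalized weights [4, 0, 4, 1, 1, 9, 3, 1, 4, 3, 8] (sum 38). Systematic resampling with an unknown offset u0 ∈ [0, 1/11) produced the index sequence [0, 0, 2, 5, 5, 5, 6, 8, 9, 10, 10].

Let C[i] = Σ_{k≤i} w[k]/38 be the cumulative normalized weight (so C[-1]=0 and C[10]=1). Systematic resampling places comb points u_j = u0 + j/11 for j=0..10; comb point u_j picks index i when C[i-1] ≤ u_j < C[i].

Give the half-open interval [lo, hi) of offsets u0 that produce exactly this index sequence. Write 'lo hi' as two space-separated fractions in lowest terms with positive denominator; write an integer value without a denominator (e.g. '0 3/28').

0 3/209

C = [2/19, 2/19, 4/19, 9/38, 5/19, 1/2, 11/19, 23/38, 27/38, 15/19, 1]
j=0 picked index 0: u0 ∈ [0, 2/19)
j=1 picked index 0: u0 ∈ [-1/11, 3/209)
j=2 picked index 2: u0 ∈ [-16/209, 6/209)
j=3 picked index 5: u0 ∈ [-2/209, 5/22)
j=4 picked index 5: u0 ∈ [-21/209, 3/22)
j=5 picked index 5: u0 ∈ [-40/209, 1/22)
j=6 picked index 6: u0 ∈ [-1/22, 7/209)
j=7 picked index 8: u0 ∈ [-13/418, 31/418)
j=8 picked index 9: u0 ∈ [-7/418, 13/209)
j=9 picked index 10: u0 ∈ [-6/209, 2/11)
j=10 picked index 10: u0 ∈ [-25/209, 1/11)
intersection: [0, 3/209)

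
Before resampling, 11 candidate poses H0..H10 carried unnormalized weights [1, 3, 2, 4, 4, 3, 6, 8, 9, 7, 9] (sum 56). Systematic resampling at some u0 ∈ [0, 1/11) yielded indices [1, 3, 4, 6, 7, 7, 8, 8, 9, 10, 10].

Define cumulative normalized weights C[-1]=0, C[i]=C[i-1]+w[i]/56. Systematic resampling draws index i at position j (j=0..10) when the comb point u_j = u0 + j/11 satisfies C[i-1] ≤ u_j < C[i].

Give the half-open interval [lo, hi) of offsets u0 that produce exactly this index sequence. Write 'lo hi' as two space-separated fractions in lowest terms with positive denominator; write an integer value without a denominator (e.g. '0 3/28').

29/616 3/44

C = [1/56, 1/14, 3/28, 5/28, 1/4, 17/56, 23/56, 31/56, 5/7, 47/56, 1]
j=0 picked index 1: u0 ∈ [1/56, 1/14)
j=1 picked index 3: u0 ∈ [5/308, 27/308)
j=2 picked index 4: u0 ∈ [-1/308, 3/44)
j=3 picked index 6: u0 ∈ [19/616, 85/616)
j=4 picked index 7: u0 ∈ [29/616, 117/616)
j=5 picked index 7: u0 ∈ [-27/616, 61/616)
j=6 picked index 8: u0 ∈ [5/616, 13/77)
j=7 picked index 8: u0 ∈ [-51/616, 6/77)
j=8 picked index 9: u0 ∈ [-1/77, 69/616)
j=9 picked index 10: u0 ∈ [13/616, 2/11)
j=10 picked index 10: u0 ∈ [-43/616, 1/11)
intersection: [29/616, 3/44)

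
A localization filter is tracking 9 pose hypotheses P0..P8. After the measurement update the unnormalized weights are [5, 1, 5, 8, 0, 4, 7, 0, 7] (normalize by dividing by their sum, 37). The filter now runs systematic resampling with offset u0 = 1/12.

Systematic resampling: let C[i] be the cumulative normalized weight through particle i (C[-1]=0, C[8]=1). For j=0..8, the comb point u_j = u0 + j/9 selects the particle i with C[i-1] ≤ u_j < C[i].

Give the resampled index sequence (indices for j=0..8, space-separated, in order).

0 2 3 3 5 6 6 8 8

C = [5/37, 6/37, 11/37, 19/37, 19/37, 23/37, 30/37, 30/37, 1]
j=0: u_0=1/12 ∈ [0, 5/37) → index 0
j=1: u_1=7/36 ∈ [6/37, 11/37) → index 2
j=2: u_2=11/36 ∈ [11/37, 19/37) → index 3
j=3: u_3=5/12 ∈ [11/37, 19/37) → index 3
j=4: u_4=19/36 ∈ [19/37, 23/37) → index 5
j=5: u_5=23/36 ∈ [23/37, 30/37) → index 6
j=6: u_6=3/4 ∈ [23/37, 30/37) → index 6
j=7: u_7=31/36 ∈ [30/37, 1) → index 8
j=8: u_8=35/36 ∈ [30/37, 1) → index 8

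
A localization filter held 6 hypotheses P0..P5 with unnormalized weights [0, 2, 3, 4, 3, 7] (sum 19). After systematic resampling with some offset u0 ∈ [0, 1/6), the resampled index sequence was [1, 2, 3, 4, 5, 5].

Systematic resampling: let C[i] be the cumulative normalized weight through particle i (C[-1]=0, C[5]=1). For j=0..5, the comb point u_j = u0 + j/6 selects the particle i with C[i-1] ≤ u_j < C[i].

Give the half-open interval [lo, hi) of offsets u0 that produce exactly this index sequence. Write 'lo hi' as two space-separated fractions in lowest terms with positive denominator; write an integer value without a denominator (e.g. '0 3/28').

0 11/114

C = [0, 2/19, 5/19, 9/19, 12/19, 1]
j=0 picked index 1: u0 ∈ [0, 2/19)
j=1 picked index 2: u0 ∈ [-7/114, 11/114)
j=2 picked index 3: u0 ∈ [-4/57, 8/57)
j=3 picked index 4: u0 ∈ [-1/38, 5/38)
j=4 picked index 5: u0 ∈ [-2/57, 1/3)
j=5 picked index 5: u0 ∈ [-23/114, 1/6)
intersection: [0, 11/114)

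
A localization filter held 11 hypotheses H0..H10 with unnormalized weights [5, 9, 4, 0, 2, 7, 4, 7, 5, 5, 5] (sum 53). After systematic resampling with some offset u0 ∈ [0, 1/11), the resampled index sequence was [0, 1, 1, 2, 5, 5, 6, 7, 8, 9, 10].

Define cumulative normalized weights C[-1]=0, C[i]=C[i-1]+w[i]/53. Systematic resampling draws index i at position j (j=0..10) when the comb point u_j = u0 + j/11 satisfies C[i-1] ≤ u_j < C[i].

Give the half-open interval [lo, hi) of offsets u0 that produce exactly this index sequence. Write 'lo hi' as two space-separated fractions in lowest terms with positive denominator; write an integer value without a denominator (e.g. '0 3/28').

8/583 23/583

C = [5/53, 14/53, 18/53, 18/53, 20/53, 27/53, 31/53, 38/53, 43/53, 48/53, 1]
j=0 picked index 0: u0 ∈ [0, 5/53)
j=1 picked index 1: u0 ∈ [2/583, 101/583)
j=2 picked index 1: u0 ∈ [-51/583, 48/583)
j=3 picked index 2: u0 ∈ [-5/583, 39/583)
j=4 picked index 5: u0 ∈ [8/583, 85/583)
j=5 picked index 5: u0 ∈ [-45/583, 32/583)
j=6 picked index 6: u0 ∈ [-21/583, 23/583)
j=7 picked index 7: u0 ∈ [-30/583, 47/583)
j=8 picked index 8: u0 ∈ [-6/583, 49/583)
j=9 picked index 9: u0 ∈ [-4/583, 51/583)
j=10 picked index 10: u0 ∈ [-2/583, 1/11)
intersection: [8/583, 23/583)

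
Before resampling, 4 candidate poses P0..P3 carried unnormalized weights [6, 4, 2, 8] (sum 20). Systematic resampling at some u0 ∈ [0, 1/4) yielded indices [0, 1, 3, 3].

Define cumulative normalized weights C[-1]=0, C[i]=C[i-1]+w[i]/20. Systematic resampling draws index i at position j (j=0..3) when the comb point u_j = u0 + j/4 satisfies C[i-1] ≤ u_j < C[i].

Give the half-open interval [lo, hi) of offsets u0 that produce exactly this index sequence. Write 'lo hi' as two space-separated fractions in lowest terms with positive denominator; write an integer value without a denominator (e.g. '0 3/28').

1/10 1/4

C = [3/10, 1/2, 3/5, 1]
j=0 picked index 0: u0 ∈ [0, 3/10)
j=1 picked index 1: u0 ∈ [1/20, 1/4)
j=2 picked index 3: u0 ∈ [1/10, 1/2)
j=3 picked index 3: u0 ∈ [-3/20, 1/4)
intersection: [1/10, 1/4)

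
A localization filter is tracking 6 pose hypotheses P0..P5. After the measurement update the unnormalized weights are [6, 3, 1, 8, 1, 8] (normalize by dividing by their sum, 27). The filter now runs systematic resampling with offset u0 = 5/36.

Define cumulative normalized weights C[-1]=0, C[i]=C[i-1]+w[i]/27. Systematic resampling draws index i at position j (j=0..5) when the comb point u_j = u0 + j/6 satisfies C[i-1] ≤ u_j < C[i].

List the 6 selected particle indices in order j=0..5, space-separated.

0 1 3 3 5 5

C = [2/9, 1/3, 10/27, 2/3, 19/27, 1]
j=0: u_0=5/36 ∈ [0, 2/9) → index 0
j=1: u_1=11/36 ∈ [2/9, 1/3) → index 1
j=2: u_2=17/36 ∈ [10/27, 2/3) → index 3
j=3: u_3=23/36 ∈ [10/27, 2/3) → index 3
j=4: u_4=29/36 ∈ [19/27, 1) → index 5
j=5: u_5=35/36 ∈ [19/27, 1) → index 5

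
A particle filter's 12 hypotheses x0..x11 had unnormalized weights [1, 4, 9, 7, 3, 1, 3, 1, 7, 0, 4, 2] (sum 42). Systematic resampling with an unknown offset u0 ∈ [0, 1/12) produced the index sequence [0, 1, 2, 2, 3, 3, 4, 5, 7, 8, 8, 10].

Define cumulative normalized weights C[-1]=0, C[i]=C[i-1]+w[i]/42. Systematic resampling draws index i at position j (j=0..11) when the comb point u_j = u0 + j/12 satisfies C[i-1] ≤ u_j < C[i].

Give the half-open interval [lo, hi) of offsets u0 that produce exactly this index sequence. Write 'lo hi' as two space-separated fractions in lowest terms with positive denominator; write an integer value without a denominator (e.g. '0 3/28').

0 1/84

C = [1/42, 5/42, 1/3, 1/2, 4/7, 25/42, 2/3, 29/42, 6/7, 6/7, 20/21, 1]
j=0 picked index 0: u0 ∈ [0, 1/42)
j=1 picked index 1: u0 ∈ [-5/84, 1/28)
j=2 picked index 2: u0 ∈ [-1/21, 1/6)
j=3 picked index 2: u0 ∈ [-11/84, 1/12)
j=4 picked index 3: u0 ∈ [0, 1/6)
j=5 picked index 3: u0 ∈ [-1/12, 1/12)
j=6 picked index 4: u0 ∈ [0, 1/14)
j=7 picked index 5: u0 ∈ [-1/84, 1/84)
j=8 picked index 7: u0 ∈ [0, 1/42)
j=9 picked index 8: u0 ∈ [-5/84, 3/28)
j=10 picked index 8: u0 ∈ [-1/7, 1/42)
j=11 picked index 10: u0 ∈ [-5/84, 1/28)
intersection: [0, 1/84)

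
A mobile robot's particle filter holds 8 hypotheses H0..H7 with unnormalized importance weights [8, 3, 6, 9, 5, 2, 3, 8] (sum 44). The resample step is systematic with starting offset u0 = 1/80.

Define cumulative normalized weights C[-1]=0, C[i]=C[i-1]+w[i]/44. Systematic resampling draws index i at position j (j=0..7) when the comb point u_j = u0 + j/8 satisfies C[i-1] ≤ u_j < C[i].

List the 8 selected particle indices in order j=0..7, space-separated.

C = [2/11, 1/4, 17/44, 13/22, 31/44, 3/4, 9/11, 1]
j=0: u_0=1/80 ∈ [0, 2/11) → index 0
j=1: u_1=11/80 ∈ [0, 2/11) → index 0
j=2: u_2=21/80 ∈ [1/4, 17/44) → index 2
j=3: u_3=31/80 ∈ [17/44, 13/22) → index 3
j=4: u_4=41/80 ∈ [17/44, 13/22) → index 3
j=5: u_5=51/80 ∈ [13/22, 31/44) → index 4
j=6: u_6=61/80 ∈ [3/4, 9/11) → index 6
j=7: u_7=71/80 ∈ [9/11, 1) → index 7

0 0 2 3 3 4 6 7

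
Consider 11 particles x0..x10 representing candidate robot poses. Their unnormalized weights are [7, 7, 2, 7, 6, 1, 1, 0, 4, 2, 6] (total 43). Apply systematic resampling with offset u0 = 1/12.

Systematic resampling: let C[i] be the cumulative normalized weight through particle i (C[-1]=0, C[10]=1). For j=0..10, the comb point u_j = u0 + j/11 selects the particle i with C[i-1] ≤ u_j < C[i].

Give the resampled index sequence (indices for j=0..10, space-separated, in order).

C = [7/43, 14/43, 16/43, 23/43, 29/43, 30/43, 31/43, 31/43, 35/43, 37/43, 1]
j=0: u_0=1/12 ∈ [0, 7/43) → index 0
j=1: u_1=23/132 ∈ [7/43, 14/43) → index 1
j=2: u_2=35/132 ∈ [7/43, 14/43) → index 1
j=3: u_3=47/132 ∈ [14/43, 16/43) → index 2
j=4: u_4=59/132 ∈ [16/43, 23/43) → index 3
j=5: u_5=71/132 ∈ [23/43, 29/43) → index 4
j=6: u_6=83/132 ∈ [23/43, 29/43) → index 4
j=7: u_7=95/132 ∈ [30/43, 31/43) → index 6
j=8: u_8=107/132 ∈ [31/43, 35/43) → index 8
j=9: u_9=119/132 ∈ [37/43, 1) → index 10
j=10: u_10=131/132 ∈ [37/43, 1) → index 10

0 1 1 2 3 4 4 6 8 10 10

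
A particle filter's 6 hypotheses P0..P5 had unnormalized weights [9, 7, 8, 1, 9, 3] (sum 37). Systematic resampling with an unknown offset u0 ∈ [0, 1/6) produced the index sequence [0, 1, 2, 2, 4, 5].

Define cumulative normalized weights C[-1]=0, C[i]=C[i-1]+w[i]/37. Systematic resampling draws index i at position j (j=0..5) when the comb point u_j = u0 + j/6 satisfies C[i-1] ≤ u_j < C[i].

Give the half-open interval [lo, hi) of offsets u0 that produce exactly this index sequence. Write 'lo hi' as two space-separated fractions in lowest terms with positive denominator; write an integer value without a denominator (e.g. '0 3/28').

11/111 11/74

C = [9/37, 16/37, 24/37, 25/37, 34/37, 1]
j=0 picked index 0: u0 ∈ [0, 9/37)
j=1 picked index 1: u0 ∈ [17/222, 59/222)
j=2 picked index 2: u0 ∈ [11/111, 35/111)
j=3 picked index 2: u0 ∈ [-5/74, 11/74)
j=4 picked index 4: u0 ∈ [1/111, 28/111)
j=5 picked index 5: u0 ∈ [19/222, 1/6)
intersection: [11/111, 11/74)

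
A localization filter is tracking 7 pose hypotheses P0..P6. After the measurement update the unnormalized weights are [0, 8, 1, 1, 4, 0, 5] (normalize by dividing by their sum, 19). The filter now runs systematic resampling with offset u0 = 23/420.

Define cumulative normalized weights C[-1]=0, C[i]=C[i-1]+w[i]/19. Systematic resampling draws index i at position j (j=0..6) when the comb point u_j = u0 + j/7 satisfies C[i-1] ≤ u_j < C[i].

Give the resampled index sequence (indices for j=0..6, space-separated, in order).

C = [0, 8/19, 9/19, 10/19, 14/19, 14/19, 1]
j=0: u_0=23/420 ∈ [0, 8/19) → index 1
j=1: u_1=83/420 ∈ [0, 8/19) → index 1
j=2: u_2=143/420 ∈ [0, 8/19) → index 1
j=3: u_3=29/60 ∈ [9/19, 10/19) → index 3
j=4: u_4=263/420 ∈ [10/19, 14/19) → index 4
j=5: u_5=323/420 ∈ [14/19, 1) → index 6
j=6: u_6=383/420 ∈ [14/19, 1) → index 6

1 1 1 3 4 6 6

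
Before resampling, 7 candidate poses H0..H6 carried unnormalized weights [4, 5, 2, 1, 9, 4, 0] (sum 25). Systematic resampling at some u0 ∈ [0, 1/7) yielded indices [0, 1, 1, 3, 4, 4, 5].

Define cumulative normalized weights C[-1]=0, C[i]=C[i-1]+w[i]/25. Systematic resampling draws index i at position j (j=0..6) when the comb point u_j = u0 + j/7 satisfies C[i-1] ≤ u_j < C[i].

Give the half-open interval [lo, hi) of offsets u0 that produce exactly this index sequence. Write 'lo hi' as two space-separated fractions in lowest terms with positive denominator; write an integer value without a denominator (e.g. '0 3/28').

C = [4/25, 9/25, 11/25, 12/25, 21/25, 1, 1]
j=0 picked index 0: u0 ∈ [0, 4/25)
j=1 picked index 1: u0 ∈ [3/175, 38/175)
j=2 picked index 1: u0 ∈ [-22/175, 13/175)
j=3 picked index 3: u0 ∈ [2/175, 9/175)
j=4 picked index 4: u0 ∈ [-16/175, 47/175)
j=5 picked index 4: u0 ∈ [-41/175, 22/175)
j=6 picked index 5: u0 ∈ [-3/175, 1/7)
intersection: [3/175, 9/175)

3/175 9/175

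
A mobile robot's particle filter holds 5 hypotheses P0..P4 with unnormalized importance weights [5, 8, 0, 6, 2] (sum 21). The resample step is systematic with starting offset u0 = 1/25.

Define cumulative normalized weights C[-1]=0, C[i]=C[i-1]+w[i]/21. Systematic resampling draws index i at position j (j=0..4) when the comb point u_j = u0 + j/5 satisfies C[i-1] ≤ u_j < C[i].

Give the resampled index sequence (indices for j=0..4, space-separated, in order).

C = [5/21, 13/21, 13/21, 19/21, 1]
j=0: u_0=1/25 ∈ [0, 5/21) → index 0
j=1: u_1=6/25 ∈ [5/21, 13/21) → index 1
j=2: u_2=11/25 ∈ [5/21, 13/21) → index 1
j=3: u_3=16/25 ∈ [13/21, 19/21) → index 3
j=4: u_4=21/25 ∈ [13/21, 19/21) → index 3

0 1 1 3 3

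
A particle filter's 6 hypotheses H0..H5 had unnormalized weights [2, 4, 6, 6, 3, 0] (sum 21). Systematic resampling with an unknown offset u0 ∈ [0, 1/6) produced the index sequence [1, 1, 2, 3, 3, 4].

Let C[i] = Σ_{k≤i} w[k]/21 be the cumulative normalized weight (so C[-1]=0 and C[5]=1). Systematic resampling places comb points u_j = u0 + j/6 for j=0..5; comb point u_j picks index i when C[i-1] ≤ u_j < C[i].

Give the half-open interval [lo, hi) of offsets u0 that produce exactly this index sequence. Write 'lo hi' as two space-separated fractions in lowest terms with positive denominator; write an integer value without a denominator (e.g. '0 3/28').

C = [2/21, 2/7, 4/7, 6/7, 1, 1]
j=0 picked index 1: u0 ∈ [2/21, 2/7)
j=1 picked index 1: u0 ∈ [-1/14, 5/42)
j=2 picked index 2: u0 ∈ [-1/21, 5/21)
j=3 picked index 3: u0 ∈ [1/14, 5/14)
j=4 picked index 3: u0 ∈ [-2/21, 4/21)
j=5 picked index 4: u0 ∈ [1/42, 1/6)
intersection: [2/21, 5/42)

2/21 5/42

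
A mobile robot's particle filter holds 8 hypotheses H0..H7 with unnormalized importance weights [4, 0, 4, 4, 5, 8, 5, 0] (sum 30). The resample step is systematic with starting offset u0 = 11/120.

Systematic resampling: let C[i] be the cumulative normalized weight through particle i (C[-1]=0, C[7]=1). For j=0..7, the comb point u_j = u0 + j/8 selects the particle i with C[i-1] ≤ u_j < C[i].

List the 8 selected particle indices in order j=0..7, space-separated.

C = [2/15, 2/15, 4/15, 2/5, 17/30, 5/6, 1, 1]
j=0: u_0=11/120 ∈ [0, 2/15) → index 0
j=1: u_1=13/60 ∈ [2/15, 4/15) → index 2
j=2: u_2=41/120 ∈ [4/15, 2/5) → index 3
j=3: u_3=7/15 ∈ [2/5, 17/30) → index 4
j=4: u_4=71/120 ∈ [17/30, 5/6) → index 5
j=5: u_5=43/60 ∈ [17/30, 5/6) → index 5
j=6: u_6=101/120 ∈ [5/6, 1) → index 6
j=7: u_7=29/30 ∈ [5/6, 1) → index 6

0 2 3 4 5 5 6 6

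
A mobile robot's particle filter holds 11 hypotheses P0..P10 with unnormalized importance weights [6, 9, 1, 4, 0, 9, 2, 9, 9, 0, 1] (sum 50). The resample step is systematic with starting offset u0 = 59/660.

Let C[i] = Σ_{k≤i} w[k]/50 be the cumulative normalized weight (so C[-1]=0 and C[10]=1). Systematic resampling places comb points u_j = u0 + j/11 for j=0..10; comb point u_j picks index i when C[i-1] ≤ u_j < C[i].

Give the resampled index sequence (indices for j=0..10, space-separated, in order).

0 1 1 3 5 5 7 7 8 8 10

C = [3/25, 3/10, 8/25, 2/5, 2/5, 29/50, 31/50, 4/5, 49/50, 49/50, 1]
j=0: u_0=59/660 ∈ [0, 3/25) → index 0
j=1: u_1=119/660 ∈ [3/25, 3/10) → index 1
j=2: u_2=179/660 ∈ [3/25, 3/10) → index 1
j=3: u_3=239/660 ∈ [8/25, 2/5) → index 3
j=4: u_4=299/660 ∈ [2/5, 29/50) → index 5
j=5: u_5=359/660 ∈ [2/5, 29/50) → index 5
j=6: u_6=419/660 ∈ [31/50, 4/5) → index 7
j=7: u_7=479/660 ∈ [31/50, 4/5) → index 7
j=8: u_8=49/60 ∈ [4/5, 49/50) → index 8
j=9: u_9=599/660 ∈ [4/5, 49/50) → index 8
j=10: u_10=659/660 ∈ [49/50, 1) → index 10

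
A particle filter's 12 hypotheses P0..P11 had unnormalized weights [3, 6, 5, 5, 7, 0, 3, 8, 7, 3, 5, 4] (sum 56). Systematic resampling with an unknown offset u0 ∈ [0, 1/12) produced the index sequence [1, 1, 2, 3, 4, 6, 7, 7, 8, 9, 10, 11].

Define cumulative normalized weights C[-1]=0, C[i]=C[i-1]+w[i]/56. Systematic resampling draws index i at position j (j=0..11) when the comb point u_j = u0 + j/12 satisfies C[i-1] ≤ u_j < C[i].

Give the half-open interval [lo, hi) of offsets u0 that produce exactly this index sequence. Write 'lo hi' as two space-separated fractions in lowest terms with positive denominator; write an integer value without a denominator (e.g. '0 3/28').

3/56 13/168

C = [3/56, 9/56, 1/4, 19/56, 13/28, 13/28, 29/56, 37/56, 11/14, 47/56, 13/14, 1]
j=0 picked index 1: u0 ∈ [3/56, 9/56)
j=1 picked index 1: u0 ∈ [-5/168, 13/168)
j=2 picked index 2: u0 ∈ [-1/168, 1/12)
j=3 picked index 3: u0 ∈ [0, 5/56)
j=4 picked index 4: u0 ∈ [1/168, 11/84)
j=5 picked index 6: u0 ∈ [1/21, 17/168)
j=6 picked index 7: u0 ∈ [1/56, 9/56)
j=7 picked index 7: u0 ∈ [-11/168, 13/168)
j=8 picked index 8: u0 ∈ [-1/168, 5/42)
j=9 picked index 9: u0 ∈ [1/28, 5/56)
j=10 picked index 10: u0 ∈ [1/168, 2/21)
j=11 picked index 11: u0 ∈ [1/84, 1/12)
intersection: [3/56, 13/168)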